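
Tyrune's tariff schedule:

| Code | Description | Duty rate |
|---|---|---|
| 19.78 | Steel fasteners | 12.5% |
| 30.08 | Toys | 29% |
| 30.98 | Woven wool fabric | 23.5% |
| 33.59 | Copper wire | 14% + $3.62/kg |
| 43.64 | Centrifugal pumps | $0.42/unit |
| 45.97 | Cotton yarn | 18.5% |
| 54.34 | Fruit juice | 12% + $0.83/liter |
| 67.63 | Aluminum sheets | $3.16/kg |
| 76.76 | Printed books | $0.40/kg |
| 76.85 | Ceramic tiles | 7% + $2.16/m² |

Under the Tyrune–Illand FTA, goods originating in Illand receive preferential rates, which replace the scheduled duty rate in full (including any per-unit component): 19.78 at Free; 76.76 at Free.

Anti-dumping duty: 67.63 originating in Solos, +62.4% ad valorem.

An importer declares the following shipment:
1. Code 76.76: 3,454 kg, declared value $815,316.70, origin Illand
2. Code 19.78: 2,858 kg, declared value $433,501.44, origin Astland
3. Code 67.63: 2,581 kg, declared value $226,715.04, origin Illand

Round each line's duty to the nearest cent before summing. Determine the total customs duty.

Line 1 (76.76, Illand, 3,454 kg, $815,316.70):
Base rate for 76.76 is $0.40/kg.
Origin Illand qualifies under the Tyrune–Illand agreement and 76.76 is covered: preferential rate Free applies instead.
Duty = $815,316.70 × 0% = $0.00.
Line 2 (19.78, Astland, 2,858 kg, $433,501.44):
Base rate for 19.78 is 12.5%.
19.78 has an FTA preferential rate, but origin Astland is not Illand; base rate stands.
Duty = $433,501.44 × 12.5% = $54,187.68.
Line 3 (67.63, Illand, 2,581 kg, $226,715.04):
Base rate for 67.63 is $3.16/kg.
Origin Illand is the FTA partner but 67.63 is not on the preference list; base rate stands.
The additional-duty order on 67.63 targets Solos, not Illand; it does not apply.
Duty = 2,581 × $3.16 = $8,155.96.
Total = $0.00 + $54,187.68 + $8,155.96 = $62,343.64.

$62,343.64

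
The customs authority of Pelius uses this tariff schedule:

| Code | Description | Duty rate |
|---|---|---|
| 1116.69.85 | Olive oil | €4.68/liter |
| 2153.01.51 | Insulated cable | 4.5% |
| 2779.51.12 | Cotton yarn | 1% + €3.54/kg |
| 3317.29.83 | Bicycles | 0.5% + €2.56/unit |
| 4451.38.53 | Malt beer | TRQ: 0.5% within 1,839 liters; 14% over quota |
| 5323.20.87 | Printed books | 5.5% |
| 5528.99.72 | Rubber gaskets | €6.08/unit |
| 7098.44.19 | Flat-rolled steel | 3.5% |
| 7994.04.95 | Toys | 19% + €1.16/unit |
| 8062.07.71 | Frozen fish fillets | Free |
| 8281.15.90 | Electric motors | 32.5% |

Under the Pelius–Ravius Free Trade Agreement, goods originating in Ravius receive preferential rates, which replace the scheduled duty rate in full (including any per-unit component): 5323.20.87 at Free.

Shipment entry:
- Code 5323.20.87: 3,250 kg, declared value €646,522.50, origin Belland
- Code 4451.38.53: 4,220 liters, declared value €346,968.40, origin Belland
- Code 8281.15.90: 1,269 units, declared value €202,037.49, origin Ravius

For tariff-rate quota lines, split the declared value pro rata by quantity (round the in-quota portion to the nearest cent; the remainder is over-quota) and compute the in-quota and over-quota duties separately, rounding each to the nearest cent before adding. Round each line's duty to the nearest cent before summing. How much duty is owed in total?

€129,384.14

Line 1 (5323.20.87, Belland, 3,250 kg, €646,522.50):
Base rate for 5323.20.87 is 5.5%.
5323.20.87 has an FTA preferential rate, but origin Belland is not Ravius; base rate stands.
Duty = €646,522.50 × 5.5% = €35,558.74.
Line 2 (4451.38.53, Belland, 4,220 liters, €346,968.40):
Code 4451.38.53 is under a tariff-rate quota (threshold 1,839 liters). In-quota: 1,839 liters at 0.5%; over-quota: 2,381 liters at 14%.
Pro-rata value split: in-quota = €346,968.40 × 1,839/4,220 = €151,202.58; over-quota = €346,968.40 − €151,202.58 = €195,765.82.
In-quota duty = €151,202.58 × 0.5% = €756.01. Over-quota duty = €195,765.82 × 14% = €27,407.21.
Line duty = €756.01 + €27,407.21 = €28,163.22.
Line 3 (8281.15.90, Ravius, 1,269 units, €202,037.49):
Base rate for 8281.15.90 is 32.5%.
Origin Ravius is the FTA partner but 8281.15.90 is not on the preference list; base rate stands.
Duty = €202,037.49 × 32.5% = €65,662.18.
Total = €35,558.74 + €28,163.22 + €65,662.18 = €129,384.14.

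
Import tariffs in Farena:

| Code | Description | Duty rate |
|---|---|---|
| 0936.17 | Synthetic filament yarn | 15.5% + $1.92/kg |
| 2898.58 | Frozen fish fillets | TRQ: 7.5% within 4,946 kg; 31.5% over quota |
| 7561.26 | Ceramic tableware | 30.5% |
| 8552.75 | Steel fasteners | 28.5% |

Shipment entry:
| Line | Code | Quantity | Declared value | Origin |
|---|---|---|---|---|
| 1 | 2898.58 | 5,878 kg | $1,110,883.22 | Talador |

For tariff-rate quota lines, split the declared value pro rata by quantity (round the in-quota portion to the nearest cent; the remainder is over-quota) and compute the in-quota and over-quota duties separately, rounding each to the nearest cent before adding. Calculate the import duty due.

$125,589.52

Line 1 (2898.58, Talador, 5,878 kg, $1,110,883.22):
Code 2898.58 is under a tariff-rate quota (threshold 4,946 kg). In-quota: 4,946 kg at 7.5%; over-quota: 932 kg at 31.5%.
Pro-rata value split: in-quota = $1,110,883.22 × 4,946/5,878 = $934,744.54; over-quota = $1,110,883.22 − $934,744.54 = $176,138.68.
In-quota duty = $934,744.54 × 7.5% = $70,105.84. Over-quota duty = $176,138.68 × 31.5% = $55,483.68.
Line duty = $70,105.84 + $55,483.68 = $125,589.52.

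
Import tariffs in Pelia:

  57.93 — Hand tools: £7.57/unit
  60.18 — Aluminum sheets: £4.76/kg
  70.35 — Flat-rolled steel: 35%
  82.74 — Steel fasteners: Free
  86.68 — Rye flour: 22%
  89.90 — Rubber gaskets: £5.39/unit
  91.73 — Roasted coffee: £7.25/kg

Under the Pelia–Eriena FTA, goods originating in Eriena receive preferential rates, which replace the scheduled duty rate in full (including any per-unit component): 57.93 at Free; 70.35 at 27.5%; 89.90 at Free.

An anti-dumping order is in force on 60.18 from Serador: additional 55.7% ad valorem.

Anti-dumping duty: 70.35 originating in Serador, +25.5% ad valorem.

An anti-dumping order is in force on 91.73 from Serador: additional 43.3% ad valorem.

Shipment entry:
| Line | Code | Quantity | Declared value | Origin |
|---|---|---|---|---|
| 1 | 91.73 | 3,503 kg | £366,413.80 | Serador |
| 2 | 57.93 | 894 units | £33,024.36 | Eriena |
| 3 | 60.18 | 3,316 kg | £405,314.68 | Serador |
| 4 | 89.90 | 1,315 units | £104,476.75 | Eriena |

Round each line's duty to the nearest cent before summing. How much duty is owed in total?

£425,598.37

Line 1 (91.73, Serador, 3,503 kg, £366,413.80):
Base rate for 91.73 is £7.25/kg.
Additional duty on 91.73 from Serador: +43.3% ad valorem. Applied ad valorem rate = 43.3%.
Duty = £366,413.80 × 43.3% + 3,503 × £7.25 = £184,053.93.
Line 2 (57.93, Eriena, 894 units, £33,024.36):
Base rate for 57.93 is £7.57/unit.
Origin Eriena qualifies under the Pelia–Eriena agreement and 57.93 is covered: preferential rate Free applies instead.
Duty = £33,024.36 × 0% = £0.00.
Line 3 (60.18, Serador, 3,316 kg, £405,314.68):
Base rate for 60.18 is £4.76/kg.
Additional duty on 60.18 from Serador: +55.7% ad valorem. Applied ad valorem rate = 55.7%.
Duty = £405,314.68 × 55.7% + 3,316 × £4.76 = £241,544.44.
Line 4 (89.90, Eriena, 1,315 units, £104,476.75):
Base rate for 89.90 is £5.39/unit.
Origin Eriena qualifies under the Pelia–Eriena agreement and 89.90 is covered: preferential rate Free applies instead.
Duty = £104,476.75 × 0% = £0.00.
Total = £184,053.93 + £0.00 + £241,544.44 + £0.00 = £425,598.37.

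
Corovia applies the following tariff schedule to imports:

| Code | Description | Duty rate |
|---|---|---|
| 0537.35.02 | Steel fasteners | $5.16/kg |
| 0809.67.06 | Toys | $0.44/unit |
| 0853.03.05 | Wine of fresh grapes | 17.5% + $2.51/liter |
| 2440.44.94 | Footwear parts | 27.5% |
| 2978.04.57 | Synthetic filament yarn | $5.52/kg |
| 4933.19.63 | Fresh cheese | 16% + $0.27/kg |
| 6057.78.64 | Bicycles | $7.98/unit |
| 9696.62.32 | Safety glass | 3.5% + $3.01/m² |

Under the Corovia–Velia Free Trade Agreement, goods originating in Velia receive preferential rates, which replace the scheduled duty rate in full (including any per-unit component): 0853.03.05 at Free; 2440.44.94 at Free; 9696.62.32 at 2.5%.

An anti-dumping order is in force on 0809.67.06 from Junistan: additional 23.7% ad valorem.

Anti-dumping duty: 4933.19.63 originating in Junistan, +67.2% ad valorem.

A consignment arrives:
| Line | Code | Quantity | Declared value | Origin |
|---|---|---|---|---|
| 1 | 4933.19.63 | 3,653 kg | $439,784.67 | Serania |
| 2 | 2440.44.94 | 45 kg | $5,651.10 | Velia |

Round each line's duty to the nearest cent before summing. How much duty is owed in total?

$71,351.86

Line 1 (4933.19.63, Serania, 3,653 kg, $439,784.67):
Base rate for 4933.19.63 is 16% + $0.27/kg.
The additional-duty order on 4933.19.63 targets Junistan, not Serania; it does not apply.
Duty = $439,784.67 × 16% + 3,653 × $0.27 = $71,351.86.
Line 2 (2440.44.94, Velia, 45 kg, $5,651.10):
Base rate for 2440.44.94 is 27.5%.
Origin Velia qualifies under the Corovia–Velia agreement and 2440.44.94 is covered: preferential rate Free applies instead.
Duty = $5,651.10 × 0% = $0.00.
Total = $71,351.86 + $0.00 = $71,351.86.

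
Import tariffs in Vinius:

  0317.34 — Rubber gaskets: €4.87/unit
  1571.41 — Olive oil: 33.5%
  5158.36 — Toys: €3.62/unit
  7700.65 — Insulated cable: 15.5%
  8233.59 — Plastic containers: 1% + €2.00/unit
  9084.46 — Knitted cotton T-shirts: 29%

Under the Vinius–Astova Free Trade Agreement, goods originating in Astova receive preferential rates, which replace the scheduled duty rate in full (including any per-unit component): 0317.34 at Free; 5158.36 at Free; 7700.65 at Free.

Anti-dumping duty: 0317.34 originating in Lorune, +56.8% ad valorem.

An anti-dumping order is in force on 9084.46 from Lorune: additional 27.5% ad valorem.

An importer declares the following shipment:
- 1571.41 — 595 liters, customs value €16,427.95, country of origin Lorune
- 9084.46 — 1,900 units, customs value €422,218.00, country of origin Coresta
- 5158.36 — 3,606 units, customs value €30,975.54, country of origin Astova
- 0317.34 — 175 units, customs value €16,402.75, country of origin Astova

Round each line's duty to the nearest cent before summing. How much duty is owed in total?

Line 1 (1571.41, Lorune, 595 liters, €16,427.95):
Base rate for 1571.41 is 33.5%.
Duty = €16,427.95 × 33.5% = €5,503.36.
Line 2 (9084.46, Coresta, 1,900 units, €422,218.00):
Base rate for 9084.46 is 29%.
The additional-duty order on 9084.46 targets Lorune, not Coresta; it does not apply.
Duty = €422,218.00 × 29% = €122,443.22.
Line 3 (5158.36, Astova, 3,606 units, €30,975.54):
Base rate for 5158.36 is €3.62/unit.
Origin Astova qualifies under the Vinius–Astova agreement and 5158.36 is covered: preferential rate Free applies instead.
Duty = €30,975.54 × 0% = €0.00.
Line 4 (0317.34, Astova, 175 units, €16,402.75):
Base rate for 0317.34 is €4.87/unit.
Origin Astova qualifies under the Vinius–Astova agreement and 0317.34 is covered: preferential rate Free applies instead.
The additional-duty order on 0317.34 targets Lorune, not Astova; it does not apply.
Duty = €16,402.75 × 0% = €0.00.
Total = €5,503.36 + €122,443.22 + €0.00 + €0.00 = €127,946.58.

€127,946.58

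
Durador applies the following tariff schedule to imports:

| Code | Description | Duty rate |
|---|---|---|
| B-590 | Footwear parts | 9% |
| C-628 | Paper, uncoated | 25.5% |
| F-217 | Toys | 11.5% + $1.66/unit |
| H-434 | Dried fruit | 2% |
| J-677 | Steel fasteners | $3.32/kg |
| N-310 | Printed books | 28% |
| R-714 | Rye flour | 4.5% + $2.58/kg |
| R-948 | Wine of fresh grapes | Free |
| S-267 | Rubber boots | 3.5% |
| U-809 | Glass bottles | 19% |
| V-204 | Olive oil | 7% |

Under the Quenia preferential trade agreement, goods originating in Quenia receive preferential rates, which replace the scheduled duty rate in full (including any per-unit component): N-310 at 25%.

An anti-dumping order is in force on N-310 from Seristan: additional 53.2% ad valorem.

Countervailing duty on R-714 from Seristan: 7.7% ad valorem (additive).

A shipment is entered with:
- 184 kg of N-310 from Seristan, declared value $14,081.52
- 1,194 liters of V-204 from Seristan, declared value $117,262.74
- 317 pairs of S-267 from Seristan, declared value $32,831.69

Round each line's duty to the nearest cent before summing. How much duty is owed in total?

Line 1 (N-310, Seristan, 184 kg, $14,081.52):
Base rate for N-310 is 28%.
N-310 has an FTA preferential rate, but origin Seristan is not Quenia; base rate stands.
Additional duty on N-310 from Seristan: +53.2%. Applied ad valorem rate: 28% + 53.2% = 81.2%.
Duty = $14,081.52 × 81.2% = $11,434.19.
Line 2 (V-204, Seristan, 1,194 liters, $117,262.74):
Base rate for V-204 is 7%.
Duty = $117,262.74 × 7% = $8,208.39.
Line 3 (S-267, Seristan, 317 pairs, $32,831.69):
Base rate for S-267 is 3.5%.
Duty = $32,831.69 × 3.5% = $1,149.11.
Total = $11,434.19 + $8,208.39 + $1,149.11 = $20,791.69.

$20,791.69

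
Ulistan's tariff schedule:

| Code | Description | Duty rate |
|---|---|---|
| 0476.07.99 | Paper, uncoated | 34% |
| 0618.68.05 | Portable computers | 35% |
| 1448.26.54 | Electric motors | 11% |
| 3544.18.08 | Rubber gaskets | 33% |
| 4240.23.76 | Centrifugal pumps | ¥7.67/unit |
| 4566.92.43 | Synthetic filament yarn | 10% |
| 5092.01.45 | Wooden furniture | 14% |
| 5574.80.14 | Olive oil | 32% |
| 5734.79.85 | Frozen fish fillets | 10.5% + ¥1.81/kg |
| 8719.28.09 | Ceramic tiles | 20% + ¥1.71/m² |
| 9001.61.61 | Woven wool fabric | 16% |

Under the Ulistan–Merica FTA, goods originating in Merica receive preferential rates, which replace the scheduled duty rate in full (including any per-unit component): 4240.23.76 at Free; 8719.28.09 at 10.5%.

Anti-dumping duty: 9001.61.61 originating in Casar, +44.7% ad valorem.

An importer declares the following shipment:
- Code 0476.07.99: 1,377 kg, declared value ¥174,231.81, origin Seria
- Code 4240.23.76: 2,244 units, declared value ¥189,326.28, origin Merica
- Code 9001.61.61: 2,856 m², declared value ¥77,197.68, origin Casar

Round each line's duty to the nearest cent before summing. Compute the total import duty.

Line 1 (0476.07.99, Seria, 1,377 kg, ¥174,231.81):
Base rate for 0476.07.99 is 34%.
Duty = ¥174,231.81 × 34% = ¥59,238.82.
Line 2 (4240.23.76, Merica, 2,244 units, ¥189,326.28):
Base rate for 4240.23.76 is ¥7.67/unit.
Origin Merica qualifies under the Ulistan–Merica agreement and 4240.23.76 is covered: preferential rate Free applies instead.
Duty = ¥189,326.28 × 0% = ¥0.00.
Line 3 (9001.61.61, Casar, 2,856 m², ¥77,197.68):
Base rate for 9001.61.61 is 16%.
Additional duty on 9001.61.61 from Casar: +44.7%. Applied ad valorem rate: 16% + 44.7% = 60.7%.
Duty = ¥77,197.68 × 60.7% = ¥46,858.99.
Total = ¥59,238.82 + ¥0.00 + ¥46,858.99 = ¥106,097.81.

¥106,097.81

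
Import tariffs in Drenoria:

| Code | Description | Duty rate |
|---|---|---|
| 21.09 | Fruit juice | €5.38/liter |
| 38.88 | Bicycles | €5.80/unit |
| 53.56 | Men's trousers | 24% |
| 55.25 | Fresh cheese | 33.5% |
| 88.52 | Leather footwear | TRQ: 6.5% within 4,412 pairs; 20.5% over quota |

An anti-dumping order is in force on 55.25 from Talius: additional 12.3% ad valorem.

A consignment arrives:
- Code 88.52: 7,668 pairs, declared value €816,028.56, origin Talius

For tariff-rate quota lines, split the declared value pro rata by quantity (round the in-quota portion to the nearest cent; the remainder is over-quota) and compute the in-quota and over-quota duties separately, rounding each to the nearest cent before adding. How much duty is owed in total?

€101,552.35

Line 1 (88.52, Talius, 7,668 pairs, €816,028.56):
Code 88.52 is under a tariff-rate quota (threshold 4,412 pairs). In-quota: 4,412 pairs at 6.5%; over-quota: 3,256 pairs at 20.5%.
Pro-rata value split: in-quota = €816,028.56 × 4,412/7,668 = €469,525.04; over-quota = €816,028.56 − €469,525.04 = €346,503.52.
In-quota duty = €469,525.04 × 6.5% = €30,519.13. Over-quota duty = €346,503.52 × 20.5% = €71,033.22.
Line duty = €30,519.13 + €71,033.22 = €101,552.35.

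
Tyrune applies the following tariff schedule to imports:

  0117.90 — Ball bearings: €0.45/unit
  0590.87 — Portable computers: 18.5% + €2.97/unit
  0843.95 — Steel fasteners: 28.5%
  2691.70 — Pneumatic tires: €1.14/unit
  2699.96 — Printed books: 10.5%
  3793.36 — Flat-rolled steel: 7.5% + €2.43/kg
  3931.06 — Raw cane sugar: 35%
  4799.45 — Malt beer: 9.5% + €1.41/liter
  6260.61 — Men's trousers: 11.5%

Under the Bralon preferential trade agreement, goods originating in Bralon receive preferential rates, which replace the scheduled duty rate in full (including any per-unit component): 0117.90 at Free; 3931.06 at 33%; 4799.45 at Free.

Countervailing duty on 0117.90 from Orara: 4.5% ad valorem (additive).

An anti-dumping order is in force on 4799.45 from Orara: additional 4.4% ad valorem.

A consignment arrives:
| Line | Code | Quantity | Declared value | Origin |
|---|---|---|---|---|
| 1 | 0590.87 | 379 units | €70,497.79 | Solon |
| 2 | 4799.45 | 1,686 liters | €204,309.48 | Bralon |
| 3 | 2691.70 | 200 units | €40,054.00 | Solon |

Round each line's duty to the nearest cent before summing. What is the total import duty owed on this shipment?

€14,395.72

Line 1 (0590.87, Solon, 379 units, €70,497.79):
Base rate for 0590.87 is 18.5% + €2.97/unit.
Duty = €70,497.79 × 18.5% + 379 × €2.97 = €14,167.72.
Line 2 (4799.45, Bralon, 1,686 liters, €204,309.48):
Base rate for 4799.45 is 9.5% + €1.41/liter.
Origin Bralon qualifies under the Tyrune–Bralon agreement and 4799.45 is covered: preferential rate Free applies instead.
The additional-duty order on 4799.45 targets Orara, not Bralon; it does not apply.
Duty = €204,309.48 × 0% = €0.00.
Line 3 (2691.70, Solon, 200 units, €40,054.00):
Base rate for 2691.70 is €1.14/unit.
Duty = 200 × €1.14 = €228.00.
Total = €14,167.72 + €0.00 + €228.00 = €14,395.72.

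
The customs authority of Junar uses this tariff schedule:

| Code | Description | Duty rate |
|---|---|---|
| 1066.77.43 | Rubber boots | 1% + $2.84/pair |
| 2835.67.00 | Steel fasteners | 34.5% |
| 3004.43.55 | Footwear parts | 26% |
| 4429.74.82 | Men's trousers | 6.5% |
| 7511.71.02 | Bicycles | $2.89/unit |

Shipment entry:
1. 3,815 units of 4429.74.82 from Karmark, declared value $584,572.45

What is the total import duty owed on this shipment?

Line 1 (4429.74.82, Karmark, 3,815 units, $584,572.45):
Base rate for 4429.74.82 is 6.5%.
Duty = $584,572.45 × 6.5% = $37,997.21.

$37,997.21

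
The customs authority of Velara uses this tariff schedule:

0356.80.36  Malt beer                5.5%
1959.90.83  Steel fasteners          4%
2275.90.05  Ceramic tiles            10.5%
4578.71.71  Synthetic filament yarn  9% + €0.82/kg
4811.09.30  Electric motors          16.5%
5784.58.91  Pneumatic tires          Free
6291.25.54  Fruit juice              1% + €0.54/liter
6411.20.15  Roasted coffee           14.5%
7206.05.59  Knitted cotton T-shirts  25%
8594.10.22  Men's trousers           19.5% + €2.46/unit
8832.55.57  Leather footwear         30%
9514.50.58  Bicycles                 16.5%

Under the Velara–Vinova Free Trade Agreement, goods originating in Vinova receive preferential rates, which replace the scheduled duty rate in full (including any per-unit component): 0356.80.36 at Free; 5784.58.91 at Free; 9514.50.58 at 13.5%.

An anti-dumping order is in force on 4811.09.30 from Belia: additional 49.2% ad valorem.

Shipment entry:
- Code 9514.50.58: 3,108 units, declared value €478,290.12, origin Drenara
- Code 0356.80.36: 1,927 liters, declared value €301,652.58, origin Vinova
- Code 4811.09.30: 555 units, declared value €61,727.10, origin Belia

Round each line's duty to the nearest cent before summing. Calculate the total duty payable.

€119,472.57

Line 1 (9514.50.58, Drenara, 3,108 units, €478,290.12):
Base rate for 9514.50.58 is 16.5%.
9514.50.58 has an FTA preferential rate, but origin Drenara is not Vinova; base rate stands.
Duty = €478,290.12 × 16.5% = €78,917.87.
Line 2 (0356.80.36, Vinova, 1,927 liters, €301,652.58):
Base rate for 0356.80.36 is 5.5%.
Origin Vinova qualifies under the Velara–Vinova agreement and 0356.80.36 is covered: preferential rate Free applies instead.
Duty = €301,652.58 × 0% = €0.00.
Line 3 (4811.09.30, Belia, 555 units, €61,727.10):
Base rate for 4811.09.30 is 16.5%.
Additional duty on 4811.09.30 from Belia: +49.2%. Applied ad valorem rate: 16.5% + 49.2% = 65.7%.
Duty = €61,727.10 × 65.7% = €40,554.70.
Total = €78,917.87 + €0.00 + €40,554.70 = €119,472.57.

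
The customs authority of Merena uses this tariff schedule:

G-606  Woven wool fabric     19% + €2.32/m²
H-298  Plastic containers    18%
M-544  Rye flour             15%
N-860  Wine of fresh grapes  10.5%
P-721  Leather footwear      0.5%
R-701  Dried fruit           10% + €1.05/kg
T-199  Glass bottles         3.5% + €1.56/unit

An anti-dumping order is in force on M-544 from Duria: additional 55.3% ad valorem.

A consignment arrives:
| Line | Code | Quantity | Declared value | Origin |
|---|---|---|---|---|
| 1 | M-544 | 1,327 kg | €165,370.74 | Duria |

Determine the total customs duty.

Line 1 (M-544, Duria, 1,327 kg, €165,370.74):
Base rate for M-544 is 15%.
Additional duty on M-544 from Duria: +55.3%. Applied ad valorem rate: 15% + 55.3% = 70.3%.
Duty = €165,370.74 × 70.3% = €116,255.63.

€116,255.63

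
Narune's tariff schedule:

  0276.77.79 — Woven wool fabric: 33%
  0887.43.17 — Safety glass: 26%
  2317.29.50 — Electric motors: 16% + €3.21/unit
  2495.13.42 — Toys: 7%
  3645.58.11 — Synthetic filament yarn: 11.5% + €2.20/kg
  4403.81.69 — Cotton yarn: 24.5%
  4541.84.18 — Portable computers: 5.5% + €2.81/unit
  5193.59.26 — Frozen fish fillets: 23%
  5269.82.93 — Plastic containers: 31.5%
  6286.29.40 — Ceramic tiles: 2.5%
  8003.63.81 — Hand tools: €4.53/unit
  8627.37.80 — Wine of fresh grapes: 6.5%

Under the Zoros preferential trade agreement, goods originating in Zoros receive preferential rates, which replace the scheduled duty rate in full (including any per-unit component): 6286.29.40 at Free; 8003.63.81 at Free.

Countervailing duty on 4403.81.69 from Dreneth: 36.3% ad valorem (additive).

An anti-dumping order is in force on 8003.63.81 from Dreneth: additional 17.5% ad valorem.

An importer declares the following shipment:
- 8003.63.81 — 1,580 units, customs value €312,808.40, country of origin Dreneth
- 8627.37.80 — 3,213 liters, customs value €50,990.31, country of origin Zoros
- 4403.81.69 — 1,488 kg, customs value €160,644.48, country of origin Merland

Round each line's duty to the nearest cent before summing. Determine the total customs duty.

€104,571.14

Line 1 (8003.63.81, Dreneth, 1,580 units, €312,808.40):
Base rate for 8003.63.81 is €4.53/unit.
8003.63.81 has an FTA preferential rate, but origin Dreneth is not Zoros; base rate stands.
Additional duty on 8003.63.81 from Dreneth: +17.5% ad valorem. Applied ad valorem rate = 17.5%.
Duty = €312,808.40 × 17.5% + 1,580 × €4.53 = €61,898.87.
Line 2 (8627.37.80, Zoros, 3,213 liters, €50,990.31):
Base rate for 8627.37.80 is 6.5%.
Origin Zoros is the FTA partner but 8627.37.80 is not on the preference list; base rate stands.
Duty = €50,990.31 × 6.5% = €3,314.37.
Line 3 (4403.81.69, Merland, 1,488 kg, €160,644.48):
Base rate for 4403.81.69 is 24.5%.
The additional-duty order on 4403.81.69 targets Dreneth, not Merland; it does not apply.
Duty = €160,644.48 × 24.5% = €39,357.90.
Total = €61,898.87 + €3,314.37 + €39,357.90 = €104,571.14.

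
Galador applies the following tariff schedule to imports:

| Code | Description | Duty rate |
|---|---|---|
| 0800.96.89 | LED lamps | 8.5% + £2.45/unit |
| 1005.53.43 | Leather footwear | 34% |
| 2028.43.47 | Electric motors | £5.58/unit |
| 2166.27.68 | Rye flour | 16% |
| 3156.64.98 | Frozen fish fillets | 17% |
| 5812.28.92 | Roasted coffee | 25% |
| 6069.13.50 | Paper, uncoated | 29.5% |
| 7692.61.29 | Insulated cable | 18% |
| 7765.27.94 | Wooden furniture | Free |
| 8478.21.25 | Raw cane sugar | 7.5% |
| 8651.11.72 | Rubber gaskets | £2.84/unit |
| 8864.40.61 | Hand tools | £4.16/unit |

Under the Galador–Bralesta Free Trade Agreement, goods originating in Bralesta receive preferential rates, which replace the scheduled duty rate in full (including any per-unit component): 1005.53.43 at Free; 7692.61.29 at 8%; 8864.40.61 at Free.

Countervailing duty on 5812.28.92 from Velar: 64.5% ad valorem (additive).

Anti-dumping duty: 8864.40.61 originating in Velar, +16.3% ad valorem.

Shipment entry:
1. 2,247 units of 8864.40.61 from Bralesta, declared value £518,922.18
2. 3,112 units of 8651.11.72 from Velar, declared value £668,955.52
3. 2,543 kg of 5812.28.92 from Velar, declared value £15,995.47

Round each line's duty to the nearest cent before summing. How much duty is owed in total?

£23,154.03

Line 1 (8864.40.61, Bralesta, 2,247 units, £518,922.18):
Base rate for 8864.40.61 is £4.16/unit.
Origin Bralesta qualifies under the Galador–Bralesta agreement and 8864.40.61 is covered: preferential rate Free applies instead.
The additional-duty order on 8864.40.61 targets Velar, not Bralesta; it does not apply.
Duty = £518,922.18 × 0% = £0.00.
Line 2 (8651.11.72, Velar, 3,112 units, £668,955.52):
Base rate for 8651.11.72 is £2.84/unit.
Duty = 3,112 × £2.84 = £8,838.08.
Line 3 (5812.28.92, Velar, 2,543 kg, £15,995.47):
Base rate for 5812.28.92 is 25%.
Additional duty on 5812.28.92 from Velar: +64.5%. Applied ad valorem rate: 25% + 64.5% = 89.5%.
Duty = £15,995.47 × 89.5% = £14,315.95.
Total = £0.00 + £8,838.08 + £14,315.95 = £23,154.03.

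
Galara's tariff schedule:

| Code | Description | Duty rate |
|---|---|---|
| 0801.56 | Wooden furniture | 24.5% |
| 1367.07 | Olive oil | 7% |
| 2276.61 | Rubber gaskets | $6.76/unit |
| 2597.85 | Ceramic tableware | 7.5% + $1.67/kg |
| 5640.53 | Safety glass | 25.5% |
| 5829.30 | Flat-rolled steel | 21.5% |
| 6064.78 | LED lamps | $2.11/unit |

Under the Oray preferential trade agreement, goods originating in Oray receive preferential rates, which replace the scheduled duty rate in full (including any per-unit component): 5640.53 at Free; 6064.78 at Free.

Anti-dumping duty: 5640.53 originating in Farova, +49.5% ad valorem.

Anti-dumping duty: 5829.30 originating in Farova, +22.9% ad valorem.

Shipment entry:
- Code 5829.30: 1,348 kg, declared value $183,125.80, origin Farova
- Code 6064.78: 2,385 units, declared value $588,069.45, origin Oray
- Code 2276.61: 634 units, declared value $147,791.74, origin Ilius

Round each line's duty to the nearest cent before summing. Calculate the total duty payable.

$85,593.70

Line 1 (5829.30, Farova, 1,348 kg, $183,125.80):
Base rate for 5829.30 is 21.5%.
Additional duty on 5829.30 from Farova: +22.9%. Applied ad valorem rate: 21.5% + 22.9% = 44.4%.
Duty = $183,125.80 × 44.4% = $81,307.86.
Line 2 (6064.78, Oray, 2,385 units, $588,069.45):
Base rate for 6064.78 is $2.11/unit.
Origin Oray qualifies under the Galara–Oray agreement and 6064.78 is covered: preferential rate Free applies instead.
Duty = $588,069.45 × 0% = $0.00.
Line 3 (2276.61, Ilius, 634 units, $147,791.74):
Base rate for 2276.61 is $6.76/unit.
Duty = 634 × $6.76 = $4,285.84.
Total = $81,307.86 + $0.00 + $4,285.84 = $85,593.70.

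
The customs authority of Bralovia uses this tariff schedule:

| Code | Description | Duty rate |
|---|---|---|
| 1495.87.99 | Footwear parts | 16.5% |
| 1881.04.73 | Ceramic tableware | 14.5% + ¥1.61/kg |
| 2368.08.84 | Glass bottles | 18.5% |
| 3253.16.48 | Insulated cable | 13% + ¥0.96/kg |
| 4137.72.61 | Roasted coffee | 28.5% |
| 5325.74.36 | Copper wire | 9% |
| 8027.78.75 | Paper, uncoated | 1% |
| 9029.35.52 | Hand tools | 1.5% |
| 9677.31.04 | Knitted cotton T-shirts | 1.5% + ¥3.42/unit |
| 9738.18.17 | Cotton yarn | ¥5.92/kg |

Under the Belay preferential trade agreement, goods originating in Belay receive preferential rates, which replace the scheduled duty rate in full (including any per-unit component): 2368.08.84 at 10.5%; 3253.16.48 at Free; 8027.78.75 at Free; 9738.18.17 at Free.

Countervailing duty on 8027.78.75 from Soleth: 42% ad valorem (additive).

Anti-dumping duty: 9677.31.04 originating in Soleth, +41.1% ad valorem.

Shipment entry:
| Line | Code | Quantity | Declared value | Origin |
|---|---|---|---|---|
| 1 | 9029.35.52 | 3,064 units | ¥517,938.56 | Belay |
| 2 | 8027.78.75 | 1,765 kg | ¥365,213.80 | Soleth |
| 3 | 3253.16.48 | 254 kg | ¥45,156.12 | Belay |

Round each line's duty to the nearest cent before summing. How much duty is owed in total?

¥164,811.01

Line 1 (9029.35.52, Belay, 3,064 units, ¥517,938.56):
Base rate for 9029.35.52 is 1.5%.
Origin Belay is the FTA partner but 9029.35.52 is not on the preference list; base rate stands.
Duty = ¥517,938.56 × 1.5% = ¥7,769.08.
Line 2 (8027.78.75, Soleth, 1,765 kg, ¥365,213.80):
Base rate for 8027.78.75 is 1%.
8027.78.75 has an FTA preferential rate, but origin Soleth is not Belay; base rate stands.
Additional duty on 8027.78.75 from Soleth: +42%. Applied ad valorem rate: 1% + 42% = 43%.
Duty = ¥365,213.80 × 43% = ¥157,041.93.
Line 3 (3253.16.48, Belay, 254 kg, ¥45,156.12):
Base rate for 3253.16.48 is 13% + ¥0.96/kg.
Origin Belay qualifies under the Bralovia–Belay agreement and 3253.16.48 is covered: preferential rate Free applies instead.
Duty = ¥45,156.12 × 0% = ¥0.00.
Total = ¥7,769.08 + ¥157,041.93 + ¥0.00 = ¥164,811.01.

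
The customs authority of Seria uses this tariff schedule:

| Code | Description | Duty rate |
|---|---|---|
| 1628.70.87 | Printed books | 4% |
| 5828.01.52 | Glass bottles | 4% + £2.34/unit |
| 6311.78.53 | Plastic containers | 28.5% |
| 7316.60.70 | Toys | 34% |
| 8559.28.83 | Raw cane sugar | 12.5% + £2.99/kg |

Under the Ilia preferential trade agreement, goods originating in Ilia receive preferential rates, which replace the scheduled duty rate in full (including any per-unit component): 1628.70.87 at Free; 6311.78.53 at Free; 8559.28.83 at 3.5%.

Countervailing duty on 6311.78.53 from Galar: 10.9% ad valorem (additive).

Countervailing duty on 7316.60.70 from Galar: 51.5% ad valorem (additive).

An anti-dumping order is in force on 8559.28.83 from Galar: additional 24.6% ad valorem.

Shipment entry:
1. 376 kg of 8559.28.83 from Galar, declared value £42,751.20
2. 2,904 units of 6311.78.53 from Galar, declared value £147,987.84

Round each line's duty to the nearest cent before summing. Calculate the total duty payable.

£75,292.15

Line 1 (8559.28.83, Galar, 376 kg, £42,751.20):
Base rate for 8559.28.83 is 12.5% + £2.99/kg.
8559.28.83 has an FTA preferential rate, but origin Galar is not Ilia; base rate stands.
Additional duty on 8559.28.83 from Galar: +24.6%. Applied ad valorem rate: 12.5% + 24.6% = 37.1%.
Duty = £42,751.20 × 37.1% + 376 × £2.99 = £16,984.94.
Line 2 (6311.78.53, Galar, 2,904 units, £147,987.84):
Base rate for 6311.78.53 is 28.5%.
6311.78.53 has an FTA preferential rate, but origin Galar is not Ilia; base rate stands.
Additional duty on 6311.78.53 from Galar: +10.9%. Applied ad valorem rate: 28.5% + 10.9% = 39.4%.
Duty = £147,987.84 × 39.4% = £58,307.21.
Total = £16,984.94 + £58,307.21 = £75,292.15.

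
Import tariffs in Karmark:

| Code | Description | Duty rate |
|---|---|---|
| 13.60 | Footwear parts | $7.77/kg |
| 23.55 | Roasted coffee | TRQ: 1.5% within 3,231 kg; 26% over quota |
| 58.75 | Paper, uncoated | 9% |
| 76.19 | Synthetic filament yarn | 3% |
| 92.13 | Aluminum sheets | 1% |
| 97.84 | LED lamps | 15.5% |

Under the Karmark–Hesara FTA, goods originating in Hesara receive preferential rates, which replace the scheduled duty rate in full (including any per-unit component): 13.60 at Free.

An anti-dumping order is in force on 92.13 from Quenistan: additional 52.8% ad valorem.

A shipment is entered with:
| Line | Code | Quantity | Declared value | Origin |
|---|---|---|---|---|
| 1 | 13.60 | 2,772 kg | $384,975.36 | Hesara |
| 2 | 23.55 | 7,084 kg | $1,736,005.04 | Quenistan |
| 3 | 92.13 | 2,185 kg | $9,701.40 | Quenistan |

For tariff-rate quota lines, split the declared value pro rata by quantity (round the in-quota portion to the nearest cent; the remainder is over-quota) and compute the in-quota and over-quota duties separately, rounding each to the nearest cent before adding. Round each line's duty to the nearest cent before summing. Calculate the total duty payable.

$262,592.39

Line 1 (13.60, Hesara, 2,772 kg, $384,975.36):
Base rate for 13.60 is $7.77/kg.
Origin Hesara qualifies under the Karmark–Hesara agreement and 13.60 is covered: preferential rate Free applies instead.
Duty = $384,975.36 × 0% = $0.00.
Line 2 (23.55, Quenistan, 7,084 kg, $1,736,005.04):
Code 23.55 is under a tariff-rate quota (threshold 3,231 kg). In-quota: 3,231 kg at 1.5%; over-quota: 3,853 kg at 26%.
Pro-rata value split: in-quota = $1,736,005.04 × 3,231/7,084 = $791,788.86; over-quota = $1,736,005.04 − $791,788.86 = $944,216.18.
In-quota duty = $791,788.86 × 1.5% = $11,876.83. Over-quota duty = $944,216.18 × 26% = $245,496.21.
Line duty = $11,876.83 + $245,496.21 = $257,373.04.
Line 3 (92.13, Quenistan, 2,185 kg, $9,701.40):
Base rate for 92.13 is 1%.
Additional duty on 92.13 from Quenistan: +52.8%. Applied ad valorem rate: 1% + 52.8% = 53.8%.
Duty = $9,701.40 × 53.8% = $5,219.35.
Total = $0.00 + $257,373.04 + $5,219.35 = $262,592.39.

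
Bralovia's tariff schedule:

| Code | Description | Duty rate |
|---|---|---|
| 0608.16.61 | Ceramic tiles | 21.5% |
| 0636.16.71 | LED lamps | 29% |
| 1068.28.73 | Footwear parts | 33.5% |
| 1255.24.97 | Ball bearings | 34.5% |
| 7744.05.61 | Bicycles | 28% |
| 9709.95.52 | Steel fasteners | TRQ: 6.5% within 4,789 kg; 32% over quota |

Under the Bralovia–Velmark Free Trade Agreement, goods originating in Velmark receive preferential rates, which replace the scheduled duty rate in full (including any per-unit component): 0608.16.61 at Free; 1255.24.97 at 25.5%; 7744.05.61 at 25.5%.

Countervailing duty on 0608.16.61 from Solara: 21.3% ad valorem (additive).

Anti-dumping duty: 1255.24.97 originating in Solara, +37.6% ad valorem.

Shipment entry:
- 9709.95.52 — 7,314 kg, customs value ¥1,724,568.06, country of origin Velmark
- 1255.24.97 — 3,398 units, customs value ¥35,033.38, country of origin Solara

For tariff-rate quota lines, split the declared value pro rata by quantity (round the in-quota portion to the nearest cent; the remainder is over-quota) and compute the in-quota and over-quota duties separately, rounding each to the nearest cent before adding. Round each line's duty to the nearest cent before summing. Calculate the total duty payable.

¥289,175.28

Line 1 (9709.95.52, Velmark, 7,314 kg, ¥1,724,568.06):
Code 9709.95.52 is under a tariff-rate quota (threshold 4,789 kg). In-quota: 4,789 kg at 6.5%; over-quota: 2,525 kg at 32%.
Pro-rata value split: in-quota = ¥1,724,568.06 × 4,789/7,314 = ¥1,129,198.31; over-quota = ¥1,724,568.06 − ¥1,129,198.31 = ¥595,369.75.
In-quota duty = ¥1,129,198.31 × 6.5% = ¥73,397.89. Over-quota duty = ¥595,369.75 × 32% = ¥190,518.32.
Line duty = ¥73,397.89 + ¥190,518.32 = ¥263,916.21.
Line 2 (1255.24.97, Solara, 3,398 units, ¥35,033.38):
Base rate for 1255.24.97 is 34.5%.
1255.24.97 has an FTA preferential rate, but origin Solara is not Velmark; base rate stands.
Additional duty on 1255.24.97 from Solara: +37.6%. Applied ad valorem rate: 34.5% + 37.6% = 72.1%.
Duty = ¥35,033.38 × 72.1% = ¥25,259.07.
Total = ¥263,916.21 + ¥25,259.07 = ¥289,175.28.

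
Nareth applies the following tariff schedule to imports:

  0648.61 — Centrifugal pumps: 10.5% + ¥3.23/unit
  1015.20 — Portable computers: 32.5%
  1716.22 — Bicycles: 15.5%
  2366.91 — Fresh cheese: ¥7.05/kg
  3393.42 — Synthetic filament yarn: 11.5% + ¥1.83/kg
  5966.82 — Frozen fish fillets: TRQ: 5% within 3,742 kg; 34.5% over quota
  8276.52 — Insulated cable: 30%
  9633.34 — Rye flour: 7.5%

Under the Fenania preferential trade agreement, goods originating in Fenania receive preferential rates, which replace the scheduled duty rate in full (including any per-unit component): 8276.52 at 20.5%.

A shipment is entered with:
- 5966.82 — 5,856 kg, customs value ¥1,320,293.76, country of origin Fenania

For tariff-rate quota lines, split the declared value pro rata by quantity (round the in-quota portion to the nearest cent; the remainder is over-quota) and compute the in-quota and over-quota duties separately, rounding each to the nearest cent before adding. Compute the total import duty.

Line 1 (5966.82, Fenania, 5,856 kg, ¥1,320,293.76):
Code 5966.82 is under a tariff-rate quota (threshold 3,742 kg). In-quota: 3,742 kg at 5%; over-quota: 2,114 kg at 34.5%.
Pro-rata value split: in-quota = ¥1,320,293.76 × 3,742/5,856 = ¥843,671.32; over-quota = ¥1,320,293.76 − ¥843,671.32 = ¥476,622.44.
In-quota duty = ¥843,671.32 × 5% = ¥42,183.57. Over-quota duty = ¥476,622.44 × 34.5% = ¥164,434.74.
Line duty = ¥42,183.57 + ¥164,434.74 = ¥206,618.31.

¥206,618.31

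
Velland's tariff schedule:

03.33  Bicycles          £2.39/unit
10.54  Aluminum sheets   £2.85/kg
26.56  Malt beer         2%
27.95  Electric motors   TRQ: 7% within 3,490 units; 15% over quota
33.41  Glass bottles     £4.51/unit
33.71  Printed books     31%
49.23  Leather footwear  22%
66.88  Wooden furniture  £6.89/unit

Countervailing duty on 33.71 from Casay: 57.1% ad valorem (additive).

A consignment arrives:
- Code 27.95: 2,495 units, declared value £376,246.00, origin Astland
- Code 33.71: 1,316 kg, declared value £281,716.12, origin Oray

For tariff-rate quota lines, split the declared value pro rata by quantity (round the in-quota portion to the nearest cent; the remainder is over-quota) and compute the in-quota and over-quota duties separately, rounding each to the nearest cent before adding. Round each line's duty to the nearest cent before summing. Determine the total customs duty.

Line 1 (27.95, Astland, 2,495 units, £376,246.00):
Code 27.95 is under a tariff-rate quota (threshold 3,490 units). Quantity 2,495 units is within the quota, so the in-quota rate 7% applies to the full value.
Duty = £376,246.00 × 7% = £26,337.22.
Line 2 (33.71, Oray, 1,316 kg, £281,716.12):
Base rate for 33.71 is 31%.
The additional-duty order on 33.71 targets Casay, not Oray; it does not apply.
Duty = £281,716.12 × 31% = £87,332.00.
Total = £26,337.22 + £87,332.00 = £113,669.22.

£113,669.22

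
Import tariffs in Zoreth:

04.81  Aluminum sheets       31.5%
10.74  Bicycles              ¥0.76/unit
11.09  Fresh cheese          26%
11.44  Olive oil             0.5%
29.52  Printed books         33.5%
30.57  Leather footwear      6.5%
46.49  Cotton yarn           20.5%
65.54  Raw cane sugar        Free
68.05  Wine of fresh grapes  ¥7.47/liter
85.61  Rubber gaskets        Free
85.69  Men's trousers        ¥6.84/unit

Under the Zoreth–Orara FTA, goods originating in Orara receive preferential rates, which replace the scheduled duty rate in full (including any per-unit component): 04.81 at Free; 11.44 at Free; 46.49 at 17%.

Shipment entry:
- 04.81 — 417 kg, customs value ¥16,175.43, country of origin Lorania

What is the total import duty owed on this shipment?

¥5,095.26

Line 1 (04.81, Lorania, 417 kg, ¥16,175.43):
Base rate for 04.81 is 31.5%.
04.81 has an FTA preferential rate, but origin Lorania is not Orara; base rate stands.
Duty = ¥16,175.43 × 31.5% = ¥5,095.26.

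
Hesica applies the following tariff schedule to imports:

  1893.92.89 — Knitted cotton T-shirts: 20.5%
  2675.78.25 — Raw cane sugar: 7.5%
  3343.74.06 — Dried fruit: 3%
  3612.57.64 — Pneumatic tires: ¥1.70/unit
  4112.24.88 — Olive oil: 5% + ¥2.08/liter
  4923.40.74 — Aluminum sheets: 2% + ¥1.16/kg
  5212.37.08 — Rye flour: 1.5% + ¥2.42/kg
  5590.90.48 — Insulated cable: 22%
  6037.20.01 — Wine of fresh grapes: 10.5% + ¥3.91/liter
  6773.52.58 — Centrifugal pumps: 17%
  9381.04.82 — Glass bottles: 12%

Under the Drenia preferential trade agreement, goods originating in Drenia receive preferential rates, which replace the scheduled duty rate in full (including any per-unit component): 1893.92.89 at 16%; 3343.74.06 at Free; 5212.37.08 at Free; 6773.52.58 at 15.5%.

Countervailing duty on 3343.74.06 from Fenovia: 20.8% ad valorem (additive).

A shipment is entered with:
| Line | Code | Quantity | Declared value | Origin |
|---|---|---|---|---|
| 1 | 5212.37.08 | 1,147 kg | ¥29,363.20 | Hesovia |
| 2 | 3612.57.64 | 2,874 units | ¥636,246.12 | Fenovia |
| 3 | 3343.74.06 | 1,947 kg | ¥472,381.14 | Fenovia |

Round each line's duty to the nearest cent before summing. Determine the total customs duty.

Line 1 (5212.37.08, Hesovia, 1,147 kg, ¥29,363.20):
Base rate for 5212.37.08 is 1.5% + ¥2.42/kg.
5212.37.08 has an FTA preferential rate, but origin Hesovia is not Drenia; base rate stands.
Duty = ¥29,363.20 × 1.5% + 1,147 × ¥2.42 = ¥3,216.19.
Line 2 (3612.57.64, Fenovia, 2,874 units, ¥636,246.12):
Base rate for 3612.57.64 is ¥1.70/unit.
Duty = 2,874 × ¥1.70 = ¥4,885.80.
Line 3 (3343.74.06, Fenovia, 1,947 kg, ¥472,381.14):
Base rate for 3343.74.06 is 3%.
3343.74.06 has an FTA preferential rate, but origin Fenovia is not Drenia; base rate stands.
Additional duty on 3343.74.06 from Fenovia: +20.8%. Applied ad valorem rate: 3% + 20.8% = 23.8%.
Duty = ¥472,381.14 × 23.8% = ¥112,426.71.
Total = ¥3,216.19 + ¥4,885.80 + ¥112,426.71 = ¥120,528.70.

¥120,528.70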